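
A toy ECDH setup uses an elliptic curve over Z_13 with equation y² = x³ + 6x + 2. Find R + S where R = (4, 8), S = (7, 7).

(5, 1)

(4, 8) + (7, 7). λ = (7 - 8)/(7 - 4) ≡ 12/3 mod 13. 3⁻¹ ≡ 9 (mod 13) since 3·9 = 27 ≡ 1, so λ ≡ 4.
  x = λ² - 4 - 7 = 16 - 11 ≡ 5; y = λ·(4 - 5) - 8 ≡ 1. → (5, 1)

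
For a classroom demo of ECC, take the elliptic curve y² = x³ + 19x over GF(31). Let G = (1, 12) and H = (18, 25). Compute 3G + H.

(1, 12)

First 3G:
Repeated addition: build up to 3G.
2G: tangent at (1, 12): λ = (3·1² + 19)/(2·12) ≡ 22/24. 24⁻¹ ≡ 22 (mod 31), so λ ≡ 22·22 ≡ 19.
  x = λ² - 1 - 1 = 361 - 2 ≡ 18; y = λ·(1 - 18) - 12 ≡ 6. → (18, 6)
3G: (18, 6) + (1, 12). λ = (12 - 6)/(1 - 18) ≡ 6/14 mod 31. 14⁻¹ ≡ 20 (mod 31) since 14·20 = 280 ≡ 1, so λ ≡ 27.
  x = λ² - 18 - 1 = 729 - 19 ≡ 28; y = λ·(18 - 28) - 6 ≡ 3. → (28, 3)
3G = (28, 3).
Finally 3G + H:
(28, 3) + (18, 25). λ = (25 - 3)/(18 - 28) ≡ 22/21 mod 31. 21⁻¹ ≡ 3 (mod 31), so λ ≡ 4.
  x = λ² - 28 - 18 = 16 - 46 ≡ 1; y = λ·(28 - 1) - 3 ≡ 12. → (1, 12)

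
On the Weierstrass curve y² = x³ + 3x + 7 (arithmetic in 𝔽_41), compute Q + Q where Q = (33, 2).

(12, 7)

tangent at (33, 2): λ = (3·33² + 3)/(2·2) ≡ 31/4. 4⁻¹ ≡ 31 (mod 41), so λ ≡ 31·31 ≡ 18.
  x = λ² - 33 - 33 = 324 - 66 ≡ 12; y = λ·(33 - 12) - 2 ≡ 7. → (12, 7)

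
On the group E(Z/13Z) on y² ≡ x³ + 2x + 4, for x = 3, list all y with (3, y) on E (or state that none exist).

x³ + 2x + 4 = 37 ≡ 11 (mod 13).
11 is a non-residue mod 13; no y exists.

none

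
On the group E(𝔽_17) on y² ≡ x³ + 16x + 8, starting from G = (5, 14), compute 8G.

Repeated addition: build up to 8G.
2G: tangent at (5, 14): λ = (3·5² + 16)/(2·14) ≡ 6/11. 11⁻¹ ≡ 14 (mod 17), so λ ≡ 6·14 ≡ 16.
  x = λ² - 5 - 5 = 256 - 10 ≡ 8; y = λ·(5 - 8) - 14 ≡ 6. → (8, 6)
3G: (8, 6) + (5, 14). λ = (14 - 6)/(5 - 8) ≡ 8/14 mod 17. 14⁻¹ ≡ 11 (mod 17), so λ ≡ 3.
  x = λ² - 8 - 5 = 9 - 13 ≡ 13; y = λ·(8 - 13) - 6 ≡ 13. → (13, 13)
4G: (13, 13) + (5, 14). λ = (14 - 13)/(5 - 13) ≡ 1/9 mod 17. 9⁻¹ ≡ 2 (mod 17), so λ ≡ 2.
  x = λ² - 13 - 5 = 4 - 18 ≡ 3; y = λ·(13 - 3) - 13 ≡ 7. → (3, 7)
5G: (3, 7) + (5, 14). λ = (14 - 7)/(5 - 3) ≡ 7/2 mod 17. 2⁻¹ ≡ 9 (mod 17) since 2·9 = 18 ≡ 1, so λ ≡ 12.
  x = λ² - 3 - 5 = 144 - 8 ≡ 0; y = λ·(3 - 0) - 7 ≡ 12. → (0, 12)
6G: (0, 12) + (5, 14). λ = (14 - 12)/(5 - 0) ≡ 2/5 mod 17. 5⁻¹ ≡ 7 (mod 17), so λ ≡ 14.
  x = λ² - 0 - 5 = 196 - 5 ≡ 4; y = λ·(0 - 4) - 12 ≡ 0. → (4, 0)
7G: (4, 0) + (5, 14). λ = (14 - 0)/(5 - 4) ≡ 14/1 mod 17. 1⁻¹ ≡ 1 (mod 17), so λ ≡ 14.
  x = λ² - 4 - 5 = 196 - 9 ≡ 0; y = λ·(4 - 0) - 0 ≡ 5. → (0, 5)
8G: (0, 5) + (5, 14). λ = (14 - 5)/(5 - 0) ≡ 9/5 mod 17. 5⁻¹ ≡ 7 (mod 17), so λ ≡ 12.
  x = λ² - 0 - 5 = 144 - 5 ≡ 3; y = λ·(0 - 3) - 5 ≡ 10. → (3, 10)

(3, 10)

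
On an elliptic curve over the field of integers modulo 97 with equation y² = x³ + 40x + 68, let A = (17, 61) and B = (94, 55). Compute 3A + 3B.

(22, 76)

First 3A:
Repeated addition: build up to 3A.
2A: tangent at (17, 61): λ = (3·17² + 40)/(2·61) ≡ 34/25. 25⁻¹ ≡ 66 (mod 97) since 25·66 = 1650 ≡ 1, so λ ≡ 34·66 ≡ 13.
  x = λ² - 17 - 17 = 169 - 34 ≡ 38; y = λ·(17 - 38) - 61 ≡ 54. → (38, 54)
3A: (38, 54) + (17, 61). λ = (61 - 54)/(17 - 38) ≡ 7/76 mod 97. 76⁻¹ ≡ 60 (mod 97), so λ ≡ 32.
  x = λ² - 38 - 17 = 1024 - 55 ≡ 96; y = λ·(38 - 96) - 54 ≡ 30. → (96, 30)
3A = (96, 30).
Next 3B:
Repeated addition: build up to 3B.
2B: tangent at (94, 55): λ = (3·94² + 40)/(2·55) ≡ 67/13. 13⁻¹ ≡ 15 (mod 97), so λ ≡ 67·15 ≡ 35.
  x = λ² - 94 - 94 = 1225 - 188 ≡ 67; y = λ·(94 - 67) - 55 ≡ 17. → (67, 17)
3B: (67, 17) + (94, 55). λ = (55 - 17)/(94 - 67) ≡ 38/27 mod 97. 27⁻¹ ≡ 18 (mod 97), so λ ≡ 5.
  x = λ² - 67 - 94 = 25 - 161 ≡ 58; y = λ·(67 - 58) - 17 ≡ 28. → (58, 28)
3B = (58, 28).
Finally 3A + 3B:
(96, 30) + (58, 28). λ = (28 - 30)/(58 - 96) ≡ 95/59 mod 97. 59⁻¹ ≡ 74 (mod 97) since 59·74 = 4366 ≡ 1, so λ ≡ 46.
  x = λ² - 96 - 58 = 2116 - 154 ≡ 22; y = λ·(96 - 22) - 30 ≡ 76. → (22, 76)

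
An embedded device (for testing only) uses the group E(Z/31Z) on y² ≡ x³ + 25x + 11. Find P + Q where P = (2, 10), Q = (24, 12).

(15, 17)

(2, 10) + (24, 12). λ = (12 - 10)/(24 - 2) ≡ 2/22 mod 31. 22⁻¹ ≡ 24 (mod 31) since 22·24 = 528 ≡ 1, so λ ≡ 17.
  x = λ² - 2 - 24 = 289 - 26 ≡ 15; y = λ·(2 - 15) - 10 ≡ 17. → (15, 17)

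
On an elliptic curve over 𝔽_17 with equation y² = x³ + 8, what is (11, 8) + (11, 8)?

(14, 10)

tangent at (11, 8): λ = (3·11² + 0)/(2·8) ≡ 6/16. 16⁻¹ ≡ 16 (mod 17) since 16·16 = 256 ≡ 1, so λ ≡ 6·16 ≡ 11.
  x = λ² - 11 - 11 = 121 - 22 ≡ 14; y = λ·(11 - 14) - 8 ≡ 10. → (14, 10)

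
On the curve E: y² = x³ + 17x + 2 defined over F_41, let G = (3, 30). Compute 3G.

(31, 29)

Repeated addition: build up to 3G.
2G: tangent at (3, 30): λ = (3·3² + 17)/(2·30) ≡ 3/19. 19⁻¹ ≡ 13 (mod 41), so λ ≡ 3·13 ≡ 39.
  x = λ² - 3 - 3 = 1521 - 6 ≡ 39; y = λ·(3 - 39) - 30 ≡ 1. → (39, 1)
3G: (39, 1) + (3, 30). λ = (30 - 1)/(3 - 39) ≡ 29/5 mod 41. 5⁻¹ ≡ 33 (mod 41), so λ ≡ 14.
  x = λ² - 39 - 3 = 196 - 42 ≡ 31; y = λ·(39 - 31) - 1 ≡ 29. → (31, 29)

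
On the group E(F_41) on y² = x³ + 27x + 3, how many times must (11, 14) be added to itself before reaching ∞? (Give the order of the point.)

2P: tangent at (11, 14): λ = (3·11² + 27)/(2·14) ≡ 21/28. 28⁻¹ ≡ 22 (mod 41), so λ ≡ 21·22 ≡ 11.
  x = λ² - 11 - 11 = 121 - 22 ≡ 17; y = λ·(11 - 17) - 14 ≡ 2. → (17, 2)
3P: (17, 2) + (11, 14). λ = (14 - 2)/(11 - 17) ≡ 12/35 mod 41. 35⁻¹ ≡ 34 (mod 41), so λ ≡ 39.
  x = λ² - 17 - 11 = 1521 - 28 ≡ 17; y = λ·(17 - 17) - 2 ≡ 39. → (17, 39)
4P: (17, 39) + (11, 14). λ = (14 - 39)/(11 - 17) ≡ 16/35 mod 41. 35⁻¹ ≡ 34 (mod 41), so λ ≡ 11.
  x = λ² - 17 - 11 = 121 - 28 ≡ 11; y = λ·(17 - 11) - 39 ≡ 27. → (11, 27)
5P: (11, 27) + (11, 14): same x and y₁ ≡ -y₂, so the sum is ∞.
5P = ∞, so the order is 5.

5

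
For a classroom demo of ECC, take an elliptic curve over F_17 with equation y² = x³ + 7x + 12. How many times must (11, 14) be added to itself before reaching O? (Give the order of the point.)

5

2P: tangent at (11, 14): λ = (3·11² + 7)/(2·14) ≡ 13/11. 11⁻¹ ≡ 14 (mod 17), so λ ≡ 13·14 ≡ 12.
  x = λ² - 11 - 11 = 144 - 22 ≡ 3; y = λ·(11 - 3) - 14 ≡ 14. → (3, 14)
3P: (3, 14) + (11, 14). λ = (14 - 14)/(11 - 3) ≡ 0/8 mod 17. 8⁻¹ ≡ 15 (mod 17), so λ ≡ 0.
  x = λ² - 3 - 11 = 0 - 14 ≡ 3; y = λ·(3 - 3) - 14 ≡ 3. → (3, 3)
4P: (3, 3) + (11, 14). λ = (14 - 3)/(11 - 3) ≡ 11/8 mod 17. 8⁻¹ ≡ 15 (mod 17), so λ ≡ 12.
  x = λ² - 3 - 11 = 144 - 14 ≡ 11; y = λ·(3 - 11) - 3 ≡ 3. → (11, 3)
5P: (11, 3) + (11, 14): same x and y₁ ≡ -y₂, so the sum is O.
5P = O, so the order is 5.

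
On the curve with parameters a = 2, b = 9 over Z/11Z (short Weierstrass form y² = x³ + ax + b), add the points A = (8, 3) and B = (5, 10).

(8, 3) + (5, 10). λ = (10 - 3)/(5 - 8) ≡ 7/8 mod 11. 8⁻¹ ≡ 7 (mod 11) since 8·7 = 56 ≡ 1, so λ ≡ 5.
  x = λ² - 8 - 5 = 25 - 13 ≡ 1; y = λ·(8 - 1) - 3 ≡ 10. → (1, 10)

(1, 10)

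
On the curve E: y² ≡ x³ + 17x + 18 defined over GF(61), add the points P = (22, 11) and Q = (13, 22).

(29, 45)

(22, 11) + (13, 22). λ = (22 - 11)/(13 - 22) ≡ 11/52 mod 61. 52⁻¹ ≡ 27 (mod 61), so λ ≡ 53.
  x = λ² - 22 - 13 = 2809 - 35 ≡ 29; y = λ·(22 - 29) - 11 ≡ 45. → (29, 45)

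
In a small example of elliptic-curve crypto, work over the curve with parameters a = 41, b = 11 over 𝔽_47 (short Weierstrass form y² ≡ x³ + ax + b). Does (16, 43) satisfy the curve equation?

yes

y² = 43² ≡ 16; x³ + 41x + 11 = 4763 ≡ 16 (mod 47). 16 = 16.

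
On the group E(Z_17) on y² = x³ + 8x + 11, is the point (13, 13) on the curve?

y² = 13² ≡ 16; x³ + 8x + 11 = 2312 ≡ 0 (mod 17). 16 ≠ 0.

no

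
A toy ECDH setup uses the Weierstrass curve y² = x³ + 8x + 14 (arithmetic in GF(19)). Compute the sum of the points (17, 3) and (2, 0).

(17, 3) + (2, 0). λ = (0 - 3)/(2 - 17) ≡ 16/4 mod 19. 4⁻¹ ≡ 5 (mod 19), so λ ≡ 4.
  x = λ² - 17 - 2 = 16 - 19 ≡ 16; y = λ·(17 - 16) - 3 ≡ 1. → (16, 1)

(16, 1)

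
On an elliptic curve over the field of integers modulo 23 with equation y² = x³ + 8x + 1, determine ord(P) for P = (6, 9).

2P: tangent at (6, 9): λ = (3·6² + 8)/(2·9) ≡ 1/18. 18⁻¹ ≡ 9 (mod 23) since 18·9 = 162 ≡ 1, so λ ≡ 1·9 ≡ 9.
  x = λ² - 6 - 6 = 81 - 12 ≡ 0; y = λ·(6 - 0) - 9 ≡ 22. → (0, 22)
3P: (0, 22) + (6, 9). λ = (9 - 22)/(6 - 0) ≡ 10/6 mod 23. 6⁻¹ ≡ 4 (mod 23), so λ ≡ 17.
  x = λ² - 0 - 6 = 289 - 6 ≡ 7; y = λ·(0 - 7) - 22 ≡ 20. → (7, 20)
4P: (7, 20) + (6, 9). λ = (9 - 20)/(6 - 7) ≡ 12/22 mod 23. 22⁻¹ ≡ 22 (mod 23) since 22·22 = 484 ≡ 1, so λ ≡ 11.
  x = λ² - 7 - 6 = 121 - 13 ≡ 16; y = λ·(7 - 16) - 20 ≡ 19. → (16, 19)
5P: (16, 19) + (6, 9). λ = (9 - 19)/(6 - 16) ≡ 13/13 mod 23. 13⁻¹ ≡ 16 (mod 23) since 13·16 = 208 ≡ 1, so λ ≡ 1.
  x = λ² - 16 - 6 = 1 - 22 ≡ 2; y = λ·(16 - 2) - 19 ≡ 18. → (2, 18)
6P: (2, 18) + (6, 9). λ = (9 - 18)/(6 - 2) ≡ 14/4 mod 23. 4⁻¹ ≡ 6 (mod 23), so λ ≡ 15.
  x = λ² - 2 - 6 = 225 - 8 ≡ 10; y = λ·(2 - 10) - 18 ≡ 0. → (10, 0)
7P: (10, 0) + (6, 9). λ = (9 - 0)/(6 - 10) ≡ 9/19 mod 23. 19⁻¹ ≡ 17 (mod 23), so λ ≡ 15.
  x = λ² - 10 - 6 = 225 - 16 ≡ 2; y = λ·(10 - 2) - 0 ≡ 5. → (2, 5)
8P: (2, 5) + (6, 9). λ = (9 - 5)/(6 - 2) ≡ 4/4 mod 23. 4⁻¹ ≡ 6 (mod 23), so λ ≡ 1.
  x = λ² - 2 - 6 = 1 - 8 ≡ 16; y = λ·(2 - 16) - 5 ≡ 4. → (16, 4)
9P: (16, 4) + (6, 9). λ = (9 - 4)/(6 - 16) ≡ 5/13 mod 23. 13⁻¹ ≡ 16 (mod 23) since 13·16 = 208 ≡ 1, so λ ≡ 11.
  x = λ² - 16 - 6 = 121 - 22 ≡ 7; y = λ·(16 - 7) - 4 ≡ 3. → (7, 3)
10P: (7, 3) + (6, 9). λ = (9 - 3)/(6 - 7) ≡ 6/22 mod 23. 22⁻¹ ≡ 22 (mod 23), so λ ≡ 17.
  x = λ² - 7 - 6 = 289 - 13 ≡ 0; y = λ·(7 - 0) - 3 ≡ 1. → (0, 1)
11P: (0, 1) + (6, 9). λ = (9 - 1)/(6 - 0) ≡ 8/6 mod 23. 6⁻¹ ≡ 4 (mod 23), so λ ≡ 9.
  x = λ² - 0 - 6 = 81 - 6 ≡ 6; y = λ·(0 - 6) - 1 ≡ 14. → (6, 14)
12P: (6, 14) + (6, 9): same x and y₁ ≡ -y₂, so the sum is O.
12P = O, so the order is 12.

12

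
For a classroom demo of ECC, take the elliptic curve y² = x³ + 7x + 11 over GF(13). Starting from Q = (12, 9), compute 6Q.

(4, 8)

Repeated addition: build up to 6Q.
2Q: tangent at (12, 9): λ = (3·12² + 7)/(2·9) ≡ 10/5. 5⁻¹ ≡ 8 (mod 13), so λ ≡ 10·8 ≡ 2.
  x = λ² - 12 - 12 = 4 - 24 ≡ 6; y = λ·(12 - 6) - 9 ≡ 3. → (6, 3)
3Q: (6, 3) + (12, 9). λ = (9 - 3)/(12 - 6) ≡ 6/6 mod 13. 6⁻¹ ≡ 11 (mod 13), so λ ≡ 1.
  x = λ² - 6 - 12 = 1 - 18 ≡ 9; y = λ·(6 - 9) - 3 ≡ 7. → (9, 7)
4Q: (9, 7) + (12, 9). λ = (9 - 7)/(12 - 9) ≡ 2/3 mod 13. 3⁻¹ ≡ 9 (mod 13) since 3·9 = 27 ≡ 1, so λ ≡ 5.
  x = λ² - 9 - 12 = 25 - 21 ≡ 4; y = λ·(9 - 4) - 7 ≡ 5. → (4, 5)
5Q: (4, 5) + (12, 9). λ = (9 - 5)/(12 - 4) ≡ 4/8 mod 13. 8⁻¹ ≡ 5 (mod 13) since 8·5 = 40 ≡ 1, so λ ≡ 7.
  x = λ² - 4 - 12 = 49 - 16 ≡ 7; y = λ·(4 - 7) - 5 ≡ 0. → (7, 0)
6Q: (7, 0) + (12, 9). λ = (9 - 0)/(12 - 7) ≡ 9/5 mod 13. 5⁻¹ ≡ 8 (mod 13), so λ ≡ 7.
  x = λ² - 7 - 12 = 49 - 19 ≡ 4; y = λ·(7 - 4) - 0 ≡ 8. → (4, 8)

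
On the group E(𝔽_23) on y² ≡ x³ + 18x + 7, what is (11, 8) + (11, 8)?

(19, 20)

tangent at (11, 8): λ = (3·11² + 18)/(2·8) ≡ 13/16. 16⁻¹ ≡ 13 (mod 23), so λ ≡ 13·13 ≡ 8.
  x = λ² - 11 - 11 = 64 - 22 ≡ 19; y = λ·(11 - 19) - 8 ≡ 20. → (19, 20)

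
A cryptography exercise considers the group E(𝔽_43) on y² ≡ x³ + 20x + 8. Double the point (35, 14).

tangent at (35, 14): λ = (3·35² + 20)/(2·14) ≡ 40/28. 28⁻¹ ≡ 20 (mod 43), so λ ≡ 40·20 ≡ 26.
  x = λ² - 35 - 35 = 676 - 70 ≡ 4; y = λ·(35 - 4) - 14 ≡ 18. → (4, 18)

(4, 18)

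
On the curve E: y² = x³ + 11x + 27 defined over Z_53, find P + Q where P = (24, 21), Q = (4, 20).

(36, 42)

(24, 21) + (4, 20). λ = (20 - 21)/(4 - 24) ≡ 52/33 mod 53. 33⁻¹ ≡ 45 (mod 53) since 33·45 = 1485 ≡ 1, so λ ≡ 8.
  x = λ² - 24 - 4 = 64 - 28 ≡ 36; y = λ·(24 - 36) - 21 ≡ 42. → (36, 42)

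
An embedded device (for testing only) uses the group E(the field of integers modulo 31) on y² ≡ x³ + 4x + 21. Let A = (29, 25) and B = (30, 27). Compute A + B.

(7, 19)

(29, 25) + (30, 27). λ = (27 - 25)/(30 - 29) ≡ 2/1 mod 31. 1⁻¹ ≡ 1 (mod 31) since 1·1 = 1 ≡ 1, so λ ≡ 2.
  x = λ² - 29 - 30 = 4 - 59 ≡ 7; y = λ·(29 - 7) - 25 ≡ 19. → (7, 19)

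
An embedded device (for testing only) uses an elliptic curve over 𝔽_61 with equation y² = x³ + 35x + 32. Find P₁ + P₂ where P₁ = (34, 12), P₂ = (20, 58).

(34, 12) + (20, 58). λ = (58 - 12)/(20 - 34) ≡ 46/47 mod 61. 47⁻¹ ≡ 13 (mod 61) since 47·13 = 611 ≡ 1, so λ ≡ 49.
  x = λ² - 34 - 20 = 2401 - 54 ≡ 29; y = λ·(34 - 29) - 12 ≡ 50. → (29, 50)

(29, 50)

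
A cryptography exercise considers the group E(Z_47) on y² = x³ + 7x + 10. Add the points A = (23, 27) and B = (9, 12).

(2, 19)

(23, 27) + (9, 12). λ = (12 - 27)/(9 - 23) ≡ 32/33 mod 47. 33⁻¹ ≡ 10 (mod 47), so λ ≡ 38.
  x = λ² - 23 - 9 = 1444 - 32 ≡ 2; y = λ·(23 - 2) - 27 ≡ 19. → (2, 19)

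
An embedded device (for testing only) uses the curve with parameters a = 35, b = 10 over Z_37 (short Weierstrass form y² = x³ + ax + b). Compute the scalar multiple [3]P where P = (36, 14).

(31, 19)

Repeated addition: build up to 3P.
2P: tangent at (36, 14): λ = (3·36² + 35)/(2·14) ≡ 1/28. 28⁻¹ ≡ 4 (mod 37), so λ ≡ 1·4 ≡ 4.
  x = λ² - 36 - 36 = 16 - 72 ≡ 18; y = λ·(36 - 18) - 14 ≡ 21. → (18, 21)
3P: (18, 21) + (36, 14). λ = (14 - 21)/(36 - 18) ≡ 30/18 mod 37. 18⁻¹ ≡ 35 (mod 37), so λ ≡ 14.
  x = λ² - 18 - 36 = 196 - 54 ≡ 31; y = λ·(18 - 31) - 21 ≡ 19. → (31, 19)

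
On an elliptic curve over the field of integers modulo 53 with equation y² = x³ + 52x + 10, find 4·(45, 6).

(20, 26)

Write G = (45, 6).
Double-and-add on 4 = (100)₂. Start with G = (45, 6) for the leading 1-bit.
double: tangent at (45, 6): λ = (3·45² + 52)/(2·6) ≡ 32/12. 12⁻¹ ≡ 31 (mod 53), so λ ≡ 32·31 ≡ 38.
  x = λ² - 45 - 45 = 1444 - 90 ≡ 29; y = λ·(45 - 29) - 6 ≡ 19. → (29, 19)
double: tangent at (29, 19): λ = (3·29² + 52)/(2·19) ≡ 31/38. 38⁻¹ ≡ 7 (mod 53) since 38·7 = 266 ≡ 1, so λ ≡ 31·7 ≡ 5.
  x = λ² - 29 - 29 = 25 - 58 ≡ 20; y = λ·(29 - 20) - 19 ≡ 26. → (20, 26)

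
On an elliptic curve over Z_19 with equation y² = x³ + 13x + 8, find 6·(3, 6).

O

Write P = (3, 6).
Double-and-add on 6 = (110)₂. Start with P = (3, 6) for the leading 1-bit.
double: tangent at (3, 6): λ = (3·3² + 13)/(2·6) ≡ 2/12. 12⁻¹ ≡ 8 (mod 19), so λ ≡ 2·8 ≡ 16.
  x = λ² - 3 - 3 = 256 - 6 ≡ 3; y = λ·(3 - 3) - 6 ≡ 13. → (3, 13)
add P: (3, 13) + (3, 6): same x and y₁ ≡ -y₂, so the sum is 𝒪.
double: 𝒪 + 𝒪 = 𝒪 (identity).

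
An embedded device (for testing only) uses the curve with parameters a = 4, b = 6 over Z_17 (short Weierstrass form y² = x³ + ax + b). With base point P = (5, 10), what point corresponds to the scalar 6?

Double-and-add on 6 = (110)₂. Start with P = (5, 10) for the leading 1-bit.
double: tangent at (5, 10): λ = (3·5² + 4)/(2·10) ≡ 11/3. 3⁻¹ ≡ 6 (mod 17), so λ ≡ 11·6 ≡ 15.
  x = λ² - 5 - 5 = 225 - 10 ≡ 11; y = λ·(5 - 11) - 10 ≡ 2. → (11, 2)
add P: (11, 2) + (5, 10). λ = (10 - 2)/(5 - 11) ≡ 8/11 mod 17. 11⁻¹ ≡ 14 (mod 17), so λ ≡ 10.
  x = λ² - 11 - 5 = 100 - 16 ≡ 16; y = λ·(11 - 16) - 2 ≡ 16. → (16, 16)
double: tangent at (16, 16): λ = (3·16² + 4)/(2·16) ≡ 7/15. 15⁻¹ ≡ 8 (mod 17), so λ ≡ 7·8 ≡ 5.
  x = λ² - 16 - 16 = 25 - 32 ≡ 10; y = λ·(16 - 10) - 16 ≡ 14. → (10, 14)

(10, 14)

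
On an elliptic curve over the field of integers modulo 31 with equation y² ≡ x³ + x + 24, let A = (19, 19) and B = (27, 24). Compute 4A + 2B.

First 4A:
Double-and-add on 4 = (100)₂. Start with A = (19, 19) for the leading 1-bit.
double: tangent at (19, 19): λ = (3·19² + 1)/(2·19) ≡ 30/7. 7⁻¹ ≡ 9 (mod 31) since 7·9 = 63 ≡ 1, so λ ≡ 30·9 ≡ 22.
  x = λ² - 19 - 19 = 484 - 38 ≡ 12; y = λ·(19 - 12) - 19 ≡ 11. → (12, 11)
double: tangent at (12, 11): λ = (3·12² + 1)/(2·11) ≡ 30/22. 22⁻¹ ≡ 24 (mod 31), so λ ≡ 30·24 ≡ 7.
  x = λ² - 12 - 12 = 49 - 24 ≡ 25; y = λ·(12 - 25) - 11 ≡ 22. → (25, 22)
4A = (25, 22).
Next 2B:
Repeated addition: build up to 2B.
2B: tangent at (27, 24): λ = (3·27² + 1)/(2·24) ≡ 18/17. 17⁻¹ ≡ 11 (mod 31) since 17·11 = 187 ≡ 1, so λ ≡ 18·11 ≡ 12.
  x = λ² - 27 - 27 = 144 - 54 ≡ 28; y = λ·(27 - 28) - 24 ≡ 26. → (28, 26)
2B = (28, 26).
Finally 4A + 2B:
(25, 22) + (28, 26). λ = (26 - 22)/(28 - 25) ≡ 4/3 mod 31. 3⁻¹ ≡ 21 (mod 31) since 3·21 = 63 ≡ 1, so λ ≡ 22.
  x = λ² - 25 - 28 = 484 - 53 ≡ 28; y = λ·(25 - 28) - 22 ≡ 5. → (28, 5)

(28, 5)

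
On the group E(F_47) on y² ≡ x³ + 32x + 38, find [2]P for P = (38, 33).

tangent at (38, 33): λ = (3·38² + 32)/(2·33) ≡ 40/19. 19⁻¹ ≡ 5 (mod 47), so λ ≡ 40·5 ≡ 12.
  x = λ² - 38 - 38 = 144 - 76 ≡ 21; y = λ·(38 - 21) - 33 ≡ 30. → (21, 30)

(21, 30)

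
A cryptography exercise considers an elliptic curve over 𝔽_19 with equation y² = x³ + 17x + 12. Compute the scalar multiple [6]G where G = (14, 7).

Double-and-add on 6 = (110)₂. Start with G = (14, 7) for the leading 1-bit.
double: tangent at (14, 7): λ = (3·14² + 17)/(2·7) ≡ 16/14. 14⁻¹ ≡ 15 (mod 19) since 14·15 = 210 ≡ 1, so λ ≡ 16·15 ≡ 12.
  x = λ² - 14 - 14 = 144 - 28 ≡ 2; y = λ·(14 - 2) - 7 ≡ 4. → (2, 4)
add G: (2, 4) + (14, 7). λ = (7 - 4)/(14 - 2) ≡ 3/12 mod 19. 12⁻¹ ≡ 8 (mod 19) since 12·8 = 96 ≡ 1, so λ ≡ 5.
  x = λ² - 2 - 14 = 25 - 16 ≡ 9; y = λ·(2 - 9) - 4 ≡ 18. → (9, 18)
double: tangent at (9, 18): λ = (3·9² + 17)/(2·18) ≡ 13/17. 17⁻¹ ≡ 9 (mod 19), so λ ≡ 13·9 ≡ 3.
  x = λ² - 9 - 9 = 9 - 18 ≡ 10; y = λ·(9 - 10) - 18 ≡ 17. → (10, 17)

(10, 17)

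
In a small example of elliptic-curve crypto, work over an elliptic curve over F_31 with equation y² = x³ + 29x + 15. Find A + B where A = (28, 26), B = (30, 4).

(1, 18)

(28, 26) + (30, 4). λ = (4 - 26)/(30 - 28) ≡ 9/2 mod 31. 2⁻¹ ≡ 16 (mod 31), so λ ≡ 20.
  x = λ² - 28 - 30 = 400 - 58 ≡ 1; y = λ·(28 - 1) - 26 ≡ 18. → (1, 18)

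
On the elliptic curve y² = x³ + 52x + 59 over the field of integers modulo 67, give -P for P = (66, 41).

-(66, 41) = (66, -41 mod 67) = (66, 26).

(66, 26)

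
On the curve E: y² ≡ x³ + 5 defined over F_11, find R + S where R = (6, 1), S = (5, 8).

(6, 1) + (5, 8). λ = (8 - 1)/(5 - 6) ≡ 7/10 mod 11. 10⁻¹ ≡ 10 (mod 11), so λ ≡ 4.
  x = λ² - 6 - 5 = 16 - 11 ≡ 5; y = λ·(6 - 5) - 1 ≡ 3. → (5, 3)

(5, 3)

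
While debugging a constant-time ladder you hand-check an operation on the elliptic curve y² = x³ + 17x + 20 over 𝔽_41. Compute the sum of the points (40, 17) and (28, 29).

(15, 40)

(40, 17) + (28, 29). λ = (29 - 17)/(28 - 40) ≡ 12/29 mod 41. 29⁻¹ ≡ 17 (mod 41), so λ ≡ 40.
  x = λ² - 40 - 28 = 1600 - 68 ≡ 15; y = λ·(40 - 15) - 17 ≡ 40. → (15, 40)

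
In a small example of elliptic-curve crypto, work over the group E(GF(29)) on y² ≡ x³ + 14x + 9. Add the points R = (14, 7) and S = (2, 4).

(4, 10)

(14, 7) + (2, 4). λ = (4 - 7)/(2 - 14) ≡ 26/17 mod 29. 17⁻¹ ≡ 12 (mod 29), so λ ≡ 22.
  x = λ² - 14 - 2 = 484 - 16 ≡ 4; y = λ·(14 - 4) - 7 ≡ 10. → (4, 10)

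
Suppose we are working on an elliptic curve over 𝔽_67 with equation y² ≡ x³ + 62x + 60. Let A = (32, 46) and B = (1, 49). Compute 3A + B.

First 3A:
Repeated addition: build up to 3A.
2A: tangent at (32, 46): λ = (3·32² + 62)/(2·46) ≡ 52/25. 25⁻¹ ≡ 59 (mod 67), so λ ≡ 52·59 ≡ 53.
  x = λ² - 32 - 32 = 2809 - 64 ≡ 65; y = λ·(32 - 65) - 46 ≡ 14. → (65, 14)
3A: (65, 14) + (32, 46). λ = (46 - 14)/(32 - 65) ≡ 32/34 mod 67. 34⁻¹ ≡ 2 (mod 67), so λ ≡ 64.
  x = λ² - 65 - 32 = 4096 - 97 ≡ 46; y = λ·(65 - 46) - 14 ≡ 63. → (46, 63)
3A = (46, 63).
Finally 3A + B:
(46, 63) + (1, 49). λ = (49 - 63)/(1 - 46) ≡ 53/22 mod 67. 22⁻¹ ≡ 64 (mod 67), so λ ≡ 42.
  x = λ² - 46 - 1 = 1764 - 47 ≡ 42; y = λ·(46 - 42) - 63 ≡ 38. → (42, 38)

(42, 38)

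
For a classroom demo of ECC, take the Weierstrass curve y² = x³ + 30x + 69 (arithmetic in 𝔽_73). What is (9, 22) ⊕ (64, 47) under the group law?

(72, 29)

(9, 22) + (64, 47). λ = (47 - 22)/(64 - 9) ≡ 25/55 mod 73. 55⁻¹ ≡ 4 (mod 73) since 55·4 = 220 ≡ 1, so λ ≡ 27.
  x = λ² - 9 - 64 = 729 - 73 ≡ 72; y = λ·(9 - 72) - 22 ≡ 29. → (72, 29)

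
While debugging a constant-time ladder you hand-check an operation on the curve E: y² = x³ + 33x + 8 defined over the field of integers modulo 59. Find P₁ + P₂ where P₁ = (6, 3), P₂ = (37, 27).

(6, 3) + (37, 27). λ = (27 - 3)/(37 - 6) ≡ 24/31 mod 59. 31⁻¹ ≡ 40 (mod 59), so λ ≡ 16.
  x = λ² - 6 - 37 = 256 - 43 ≡ 36; y = λ·(6 - 36) - 3 ≡ 48. → (36, 48)

(36, 48)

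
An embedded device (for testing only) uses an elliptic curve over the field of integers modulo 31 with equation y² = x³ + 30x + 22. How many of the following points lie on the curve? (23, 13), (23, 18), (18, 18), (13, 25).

3

(23, 13): 13² ≡ 14, rhs ≡ 14 → on.
(23, 18): 18² ≡ 14, rhs ≡ 14 → on.
(18, 18): 18² ≡ 14, rhs ≡ 8 → off.
(13, 25): 25² ≡ 5, rhs ≡ 5 → on.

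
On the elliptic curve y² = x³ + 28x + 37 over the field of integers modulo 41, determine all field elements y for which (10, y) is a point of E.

x³ + 28x + 37 = 1317 ≡ 5 (mod 41).
Square roots of 5 mod 41: 13 and 28 (since 13² = 169 ≡ 5).

13, 28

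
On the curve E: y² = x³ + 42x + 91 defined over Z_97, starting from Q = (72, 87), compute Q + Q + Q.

Repeated addition: build up to 3Q.
2Q: tangent at (72, 87): λ = (3·72² + 42)/(2·87) ≡ 74/77. 77⁻¹ ≡ 63 (mod 97) since 77·63 = 4851 ≡ 1, so λ ≡ 74·63 ≡ 6.
  x = λ² - 72 - 72 = 36 - 144 ≡ 86; y = λ·(72 - 86) - 87 ≡ 23. → (86, 23)
3Q: (86, 23) + (72, 87). λ = (87 - 23)/(72 - 86) ≡ 64/83 mod 97. 83⁻¹ ≡ 90 (mod 97) since 83·90 = 7470 ≡ 1, so λ ≡ 37.
  x = λ² - 86 - 72 = 1369 - 158 ≡ 47; y = λ·(86 - 47) - 23 ≡ 62. → (47, 62)

(47, 62)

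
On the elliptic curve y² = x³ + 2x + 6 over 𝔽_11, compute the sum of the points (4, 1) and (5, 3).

(4, 1) + (5, 3). λ = (3 - 1)/(5 - 4) ≡ 2/1 mod 11. 1⁻¹ ≡ 1 (mod 11), so λ ≡ 2.
  x = λ² - 4 - 5 = 4 - 9 ≡ 6; y = λ·(4 - 6) - 1 ≡ 6. → (6, 6)

(6, 6)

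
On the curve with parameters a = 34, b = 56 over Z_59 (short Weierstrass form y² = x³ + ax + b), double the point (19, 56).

(28, 56)

tangent at (19, 56): λ = (3·19² + 34)/(2·56) ≡ 55/53. 53⁻¹ ≡ 49 (mod 59), so λ ≡ 55·49 ≡ 40.
  x = λ² - 19 - 19 = 1600 - 38 ≡ 28; y = λ·(19 - 28) - 56 ≡ 56. → (28, 56)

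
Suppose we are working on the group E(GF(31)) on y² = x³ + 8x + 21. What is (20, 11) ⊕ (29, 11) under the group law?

(13, 20)

(20, 11) + (29, 11). λ = (11 - 11)/(29 - 20) ≡ 0/9 mod 31. 9⁻¹ ≡ 7 (mod 31) since 9·7 = 63 ≡ 1, so λ ≡ 0.
  x = λ² - 20 - 29 = 0 - 49 ≡ 13; y = λ·(20 - 13) - 11 ≡ 20. → (13, 20)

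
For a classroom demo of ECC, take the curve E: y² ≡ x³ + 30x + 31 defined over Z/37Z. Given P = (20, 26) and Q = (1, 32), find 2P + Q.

(5, 11)

First 2P:
Repeated addition: build up to 2P.
2P: tangent at (20, 26): λ = (3·20² + 30)/(2·26) ≡ 9/15. 15⁻¹ ≡ 5 (mod 37) since 15·5 = 75 ≡ 1, so λ ≡ 9·5 ≡ 8.
  x = λ² - 20 - 20 = 64 - 40 ≡ 24; y = λ·(20 - 24) - 26 ≡ 16. → (24, 16)
2P = (24, 16).
Finally 2P + Q:
(24, 16) + (1, 32). λ = (32 - 16)/(1 - 24) ≡ 16/14 mod 37. 14⁻¹ ≡ 8 (mod 37), so λ ≡ 17.
  x = λ² - 24 - 1 = 289 - 25 ≡ 5; y = λ·(24 - 5) - 16 ≡ 11. → (5, 11)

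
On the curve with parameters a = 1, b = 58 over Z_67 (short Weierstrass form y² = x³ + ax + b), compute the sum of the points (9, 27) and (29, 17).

(9, 27) + (29, 17). λ = (17 - 27)/(29 - 9) ≡ 57/20 mod 67. 20⁻¹ ≡ 57 (mod 67), so λ ≡ 33.
  x = λ² - 9 - 29 = 1089 - 38 ≡ 46; y = λ·(9 - 46) - 27 ≡ 25. → (46, 25)

(46, 25)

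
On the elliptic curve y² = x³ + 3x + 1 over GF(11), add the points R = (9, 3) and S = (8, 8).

(8, 3)

(9, 3) + (8, 8). λ = (8 - 3)/(8 - 9) ≡ 5/10 mod 11. 10⁻¹ ≡ 10 (mod 11), so λ ≡ 6.
  x = λ² - 9 - 8 = 36 - 17 ≡ 8; y = λ·(9 - 8) - 3 ≡ 3. → (8, 3)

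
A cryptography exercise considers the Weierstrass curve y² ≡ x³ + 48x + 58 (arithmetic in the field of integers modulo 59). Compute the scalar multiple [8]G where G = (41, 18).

(4, 45)

Double-and-add on 8 = (1000)₂. Start with G = (41, 18) for the leading 1-bit.
double: tangent at (41, 18): λ = (3·41² + 48)/(2·18) ≡ 17/36. 36⁻¹ ≡ 41 (mod 59) since 36·41 = 1476 ≡ 1, so λ ≡ 17·41 ≡ 48.
  x = λ² - 41 - 41 = 2304 - 82 ≡ 39; y = λ·(41 - 39) - 18 ≡ 19. → (39, 19)
double: tangent at (39, 19): λ = (3·39² + 48)/(2·19) ≡ 9/38. 38⁻¹ ≡ 14 (mod 59), so λ ≡ 9·14 ≡ 8.
  x = λ² - 39 - 39 = 64 - 78 ≡ 45; y = λ·(39 - 45) - 19 ≡ 51. → (45, 51)
double: tangent at (45, 51): λ = (3·45² + 48)/(2·51) ≡ 46/43. 43⁻¹ ≡ 11 (mod 59) since 43·11 = 473 ≡ 1, so λ ≡ 46·11 ≡ 34.
  x = λ² - 45 - 45 = 1156 - 90 ≡ 4; y = λ·(45 - 4) - 51 ≡ 45. → (4, 45)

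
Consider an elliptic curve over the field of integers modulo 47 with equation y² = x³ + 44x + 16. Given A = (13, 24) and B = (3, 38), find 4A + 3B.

First 4A:
Repeated addition: build up to 4A.
2A: tangent at (13, 24): λ = (3·13² + 44)/(2·24) ≡ 34/1. 1⁻¹ ≡ 1 (mod 47), so λ ≡ 34·1 ≡ 34.
  x = λ² - 13 - 13 = 1156 - 26 ≡ 2; y = λ·(13 - 2) - 24 ≡ 21. → (2, 21)
3A: (2, 21) + (13, 24). λ = (24 - 21)/(13 - 2) ≡ 3/11 mod 47. 11⁻¹ ≡ 30 (mod 47) since 11·30 = 330 ≡ 1, so λ ≡ 43.
  x = λ² - 2 - 13 = 1849 - 15 ≡ 1; y = λ·(2 - 1) - 21 ≡ 22. → (1, 22)
4A: (1, 22) + (13, 24). λ = (24 - 22)/(13 - 1) ≡ 2/12 mod 47. 12⁻¹ ≡ 4 (mod 47) since 12·4 = 48 ≡ 1, so λ ≡ 8.
  x = λ² - 1 - 13 = 64 - 14 ≡ 3; y = λ·(1 - 3) - 22 ≡ 9. → (3, 9)
4A = (3, 9).
Next 3B:
Repeated addition: build up to 3B.
2B: tangent at (3, 38): λ = (3·3² + 44)/(2·38) ≡ 24/29. 29⁻¹ ≡ 13 (mod 47) since 29·13 = 377 ≡ 1, so λ ≡ 24·13 ≡ 30.
  x = λ² - 3 - 3 = 900 - 6 ≡ 1; y = λ·(3 - 1) - 38 ≡ 22. → (1, 22)
3B: (1, 22) + (3, 38). λ = (38 - 22)/(3 - 1) ≡ 16/2 mod 47. 2⁻¹ ≡ 24 (mod 47) since 2·24 = 48 ≡ 1, so λ ≡ 8.
  x = λ² - 1 - 3 = 64 - 4 ≡ 13; y = λ·(1 - 13) - 22 ≡ 23. → (13, 23)
3B = (13, 23).
Finally 4A + 3B:
(3, 9) + (13, 23). λ = (23 - 9)/(13 - 3) ≡ 14/10 mod 47. 10⁻¹ ≡ 33 (mod 47) since 10·33 = 330 ≡ 1, so λ ≡ 39.
  x = λ² - 3 - 13 = 1521 - 16 ≡ 1; y = λ·(3 - 1) - 9 ≡ 22. → (1, 22)

(1, 22)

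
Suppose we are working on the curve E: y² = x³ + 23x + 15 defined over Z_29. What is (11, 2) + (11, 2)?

(3, 16)

tangent at (11, 2): λ = (3·11² + 23)/(2·2) ≡ 9/4. 4⁻¹ ≡ 22 (mod 29), so λ ≡ 9·22 ≡ 24.
  x = λ² - 11 - 11 = 576 - 22 ≡ 3; y = λ·(11 - 3) - 2 ≡ 16. → (3, 16)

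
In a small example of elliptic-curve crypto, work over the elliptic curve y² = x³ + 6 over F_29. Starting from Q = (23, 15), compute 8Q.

Double-and-add on 8 = (1000)₂. Start with Q = (23, 15) for the leading 1-bit.
double: tangent at (23, 15): λ = (3·23² + 0)/(2·15) ≡ 21/1. 1⁻¹ ≡ 1 (mod 29) since 1·1 = 1 ≡ 1, so λ ≡ 21·1 ≡ 21.
  x = λ² - 23 - 23 = 441 - 46 ≡ 18; y = λ·(23 - 18) - 15 ≡ 3. → (18, 3)
double: tangent at (18, 3): λ = (3·18² + 0)/(2·3) ≡ 15/6. 6⁻¹ ≡ 5 (mod 29), so λ ≡ 15·5 ≡ 17.
  x = λ² - 18 - 18 = 289 - 36 ≡ 21; y = λ·(18 - 21) - 3 ≡ 4. → (21, 4)
double: tangent at (21, 4): λ = (3·21² + 0)/(2·4) ≡ 18/8. 8⁻¹ ≡ 11 (mod 29), so λ ≡ 18·11 ≡ 24.
  x = λ² - 21 - 21 = 576 - 42 ≡ 12; y = λ·(21 - 12) - 4 ≡ 9. → (12, 9)

(12, 9)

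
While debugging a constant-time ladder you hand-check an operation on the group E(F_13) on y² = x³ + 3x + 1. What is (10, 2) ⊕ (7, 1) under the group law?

(10, 2) + (7, 1). λ = (1 - 2)/(7 - 10) ≡ 12/10 mod 13. 10⁻¹ ≡ 4 (mod 13) since 10·4 = 40 ≡ 1, so λ ≡ 9.
  x = λ² - 10 - 7 = 81 - 17 ≡ 12; y = λ·(10 - 12) - 2 ≡ 6. → (12, 6)

(12, 6)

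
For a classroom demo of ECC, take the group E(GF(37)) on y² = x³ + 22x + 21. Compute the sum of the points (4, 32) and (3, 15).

(23, 15)

(4, 32) + (3, 15). λ = (15 - 32)/(3 - 4) ≡ 20/36 mod 37. 36⁻¹ ≡ 36 (mod 37), so λ ≡ 17.
  x = λ² - 4 - 3 = 289 - 7 ≡ 23; y = λ·(4 - 23) - 32 ≡ 15. → (23, 15)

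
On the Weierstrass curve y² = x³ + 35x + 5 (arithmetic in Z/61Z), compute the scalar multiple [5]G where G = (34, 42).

Repeated addition: build up to 5G.
2G: tangent at (34, 42): λ = (3·34² + 35)/(2·42) ≡ 26/23. 23⁻¹ ≡ 8 (mod 61), so λ ≡ 26·8 ≡ 25.
  x = λ² - 34 - 34 = 625 - 68 ≡ 8; y = λ·(34 - 8) - 42 ≡ 59. → (8, 59)
3G: (8, 59) + (34, 42). λ = (42 - 59)/(34 - 8) ≡ 44/26 mod 61. 26⁻¹ ≡ 54 (mod 61), so λ ≡ 58.
  x = λ² - 8 - 34 = 3364 - 42 ≡ 28; y = λ·(8 - 28) - 59 ≡ 1. → (28, 1)
4G: (28, 1) + (34, 42). λ = (42 - 1)/(34 - 28) ≡ 41/6 mod 61. 6⁻¹ ≡ 51 (mod 61) since 6·51 = 306 ≡ 1, so λ ≡ 17.
  x = λ² - 28 - 34 = 289 - 62 ≡ 44; y = λ·(28 - 44) - 1 ≡ 32. → (44, 32)
5G: (44, 32) + (34, 42). λ = (42 - 32)/(34 - 44) ≡ 10/51 mod 61. 51⁻¹ ≡ 6 (mod 61) since 51·6 = 306 ≡ 1, so λ ≡ 60.
  x = λ² - 44 - 34 = 3600 - 78 ≡ 45; y = λ·(44 - 45) - 32 ≡ 30. → (45, 30)

(45, 30)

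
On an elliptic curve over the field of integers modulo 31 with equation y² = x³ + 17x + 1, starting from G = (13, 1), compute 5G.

Repeated addition: build up to 5G.
2G: tangent at (13, 1): λ = (3·13² + 17)/(2·1) ≡ 28/2. 2⁻¹ ≡ 16 (mod 31) since 2·16 = 32 ≡ 1, so λ ≡ 28·16 ≡ 14.
  x = λ² - 13 - 13 = 196 - 26 ≡ 15; y = λ·(13 - 15) - 1 ≡ 2. → (15, 2)
3G: (15, 2) + (13, 1). λ = (1 - 2)/(13 - 15) ≡ 30/29 mod 31. 29⁻¹ ≡ 15 (mod 31), so λ ≡ 16.
  x = λ² - 15 - 13 = 256 - 28 ≡ 11; y = λ·(15 - 11) - 2 ≡ 0. → (11, 0)
4G: (11, 0) + (13, 1). λ = (1 - 0)/(13 - 11) ≡ 1/2 mod 31. 2⁻¹ ≡ 16 (mod 31), so λ ≡ 16.
  x = λ² - 11 - 13 = 256 - 24 ≡ 15; y = λ·(11 - 15) - 0 ≡ 29. → (15, 29)
5G: (15, 29) + (13, 1). λ = (1 - 29)/(13 - 15) ≡ 3/29 mod 31. 29⁻¹ ≡ 15 (mod 31) since 29·15 = 435 ≡ 1, so λ ≡ 14.
  x = λ² - 15 - 13 = 196 - 28 ≡ 13; y = λ·(15 - 13) - 29 ≡ 30. → (13, 30)

(13, 30)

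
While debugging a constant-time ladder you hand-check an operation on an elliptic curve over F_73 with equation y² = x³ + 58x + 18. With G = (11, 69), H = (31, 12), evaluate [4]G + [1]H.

First 4G:
Double-and-add on 4 = (100)₂. Start with G = (11, 69) for the leading 1-bit.
double: tangent at (11, 69): λ = (3·11² + 58)/(2·69) ≡ 56/65. 65⁻¹ ≡ 9 (mod 73), so λ ≡ 56·9 ≡ 66.
  x = λ² - 11 - 11 = 4356 - 22 ≡ 27; y = λ·(11 - 27) - 69 ≡ 43. → (27, 43)
double: tangent at (27, 43): λ = (3·27² + 58)/(2·43) ≡ 55/13. 13⁻¹ ≡ 45 (mod 73) since 13·45 = 585 ≡ 1, so λ ≡ 55·45 ≡ 66.
  x = λ² - 27 - 27 = 4356 - 54 ≡ 68; y = λ·(27 - 68) - 43 ≡ 25. → (68, 25)
4G = (68, 25).
Finally 4G + H:
(68, 25) + (31, 12). λ = (12 - 25)/(31 - 68) ≡ 60/36 mod 73. 36⁻¹ ≡ 71 (mod 73) since 36·71 = 2556 ≡ 1, so λ ≡ 26.
  x = λ² - 68 - 31 = 676 - 99 ≡ 66; y = λ·(68 - 66) - 25 ≡ 27. → (66, 27)

(66, 27)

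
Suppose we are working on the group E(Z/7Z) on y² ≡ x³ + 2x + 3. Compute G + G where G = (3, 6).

tangent at (3, 6): λ = (3·3² + 2)/(2·6) ≡ 1/5. 5⁻¹ ≡ 3 (mod 7), so λ ≡ 1·3 ≡ 3.
  x = λ² - 3 - 3 = 9 - 6 ≡ 3; y = λ·(3 - 3) - 6 ≡ 1. → (3, 1)

(3, 1)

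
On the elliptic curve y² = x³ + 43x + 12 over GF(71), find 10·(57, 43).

(57, 43)

Write P = (57, 43).
Double-and-add on 10 = (1010)₂. Start with P = (57, 43) for the leading 1-bit.
double: tangent at (57, 43): λ = (3·57² + 43)/(2·43) ≡ 63/15. 15⁻¹ ≡ 19 (mod 71) since 15·19 = 285 ≡ 1, so λ ≡ 63·19 ≡ 61.
  x = λ² - 57 - 57 = 3721 - 114 ≡ 57; y = λ·(57 - 57) - 43 ≡ 28. → (57, 28)
double: tangent at (57, 28): λ = (3·57² + 43)/(2·28) ≡ 63/56. 56⁻¹ ≡ 52 (mod 71), so λ ≡ 63·52 ≡ 10.
  x = λ² - 57 - 57 = 100 - 114 ≡ 57; y = λ·(57 - 57) - 28 ≡ 43. → (57, 43)
add P: tangent at (57, 43): λ = (3·57² + 43)/(2·43) ≡ 63/15. 15⁻¹ ≡ 19 (mod 71), so λ ≡ 63·19 ≡ 61.
  x = λ² - 57 - 57 = 3721 - 114 ≡ 57; y = λ·(57 - 57) - 43 ≡ 28. → (57, 28)
double: tangent at (57, 28): λ = (3·57² + 43)/(2·28) ≡ 63/56. 56⁻¹ ≡ 52 (mod 71), so λ ≡ 63·52 ≡ 10.
  x = λ² - 57 - 57 = 100 - 114 ≡ 57; y = λ·(57 - 57) - 28 ≡ 43. → (57, 43)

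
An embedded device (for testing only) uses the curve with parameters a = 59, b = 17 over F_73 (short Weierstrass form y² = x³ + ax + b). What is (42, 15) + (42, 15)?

(70, 18)

tangent at (42, 15): λ = (3·42² + 59)/(2·15) ≡ 22/30. 30⁻¹ ≡ 56 (mod 73) since 30·56 = 1680 ≡ 1, so λ ≡ 22·56 ≡ 64.
  x = λ² - 42 - 42 = 4096 - 84 ≡ 70; y = λ·(42 - 70) - 15 ≡ 18. → (70, 18)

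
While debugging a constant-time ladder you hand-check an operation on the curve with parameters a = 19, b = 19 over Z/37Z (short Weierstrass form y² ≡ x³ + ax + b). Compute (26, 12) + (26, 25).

O

The two points share x = 26 and their y-coordinates satisfy 12 + 25 ≡ 0 (mod 37), so they are inverses. Their sum is ∞.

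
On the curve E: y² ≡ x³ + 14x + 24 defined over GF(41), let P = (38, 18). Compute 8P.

Repeated addition: build up to 8P.
2P: tangent at (38, 18): λ = (3·38² + 14)/(2·18) ≡ 0/36. 36⁻¹ ≡ 8 (mod 41), so λ ≡ 0·8 ≡ 0.
  x = λ² - 38 - 38 = 0 - 76 ≡ 6; y = λ·(38 - 6) - 18 ≡ 23. → (6, 23)
3P: (6, 23) + (38, 18). λ = (18 - 23)/(38 - 6) ≡ 36/32 mod 41. 32⁻¹ ≡ 9 (mod 41) since 32·9 = 288 ≡ 1, so λ ≡ 37.
  x = λ² - 6 - 38 = 1369 - 44 ≡ 13; y = λ·(6 - 13) - 23 ≡ 5. → (13, 5)
4P: (13, 5) + (38, 18). λ = (18 - 5)/(38 - 13) ≡ 13/25 mod 41. 25⁻¹ ≡ 23 (mod 41) since 25·23 = 575 ≡ 1, so λ ≡ 12.
  x = λ² - 13 - 38 = 144 - 51 ≡ 11; y = λ·(13 - 11) - 5 ≡ 19. → (11, 19)
5P: (11, 19) + (38, 18). λ = (18 - 19)/(38 - 11) ≡ 40/27 mod 41. 27⁻¹ ≡ 38 (mod 41), so λ ≡ 3.
  x = λ² - 11 - 38 = 9 - 49 ≡ 1; y = λ·(11 - 1) - 19 ≡ 11. → (1, 11)
6P: (1, 11) + (38, 18). λ = (18 - 11)/(38 - 1) ≡ 7/37 mod 41. 37⁻¹ ≡ 10 (mod 41) since 37·10 = 370 ≡ 1, so λ ≡ 29.
  x = λ² - 1 - 38 = 841 - 39 ≡ 23; y = λ·(1 - 23) - 11 ≡ 7. → (23, 7)
7P: (23, 7) + (38, 18). λ = (18 - 7)/(38 - 23) ≡ 11/15 mod 41. 15⁻¹ ≡ 11 (mod 41), so λ ≡ 39.
  x = λ² - 23 - 38 = 1521 - 61 ≡ 25; y = λ·(23 - 25) - 7 ≡ 38. → (25, 38)
8P: (25, 38) + (38, 18). λ = (18 - 38)/(38 - 25) ≡ 21/13 mod 41. 13⁻¹ ≡ 19 (mod 41) since 13·19 = 247 ≡ 1, so λ ≡ 30.
  x = λ² - 25 - 38 = 900 - 63 ≡ 17; y = λ·(25 - 17) - 38 ≡ 38. → (17, 38)

(17, 38)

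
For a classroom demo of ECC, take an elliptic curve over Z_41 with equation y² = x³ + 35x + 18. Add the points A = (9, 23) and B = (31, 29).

(9, 23) + (31, 29). λ = (29 - 23)/(31 - 9) ≡ 6/22 mod 41. 22⁻¹ ≡ 28 (mod 41) since 22·28 = 616 ≡ 1, so λ ≡ 4.
  x = λ² - 9 - 31 = 16 - 40 ≡ 17; y = λ·(9 - 17) - 23 ≡ 27. → (17, 27)

(17, 27)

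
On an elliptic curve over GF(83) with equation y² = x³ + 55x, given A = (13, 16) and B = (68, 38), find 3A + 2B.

(57, 1)

First 3A:
Repeated addition: build up to 3A.
2A: tangent at (13, 16): λ = (3·13² + 55)/(2·16) ≡ 64/32. 32⁻¹ ≡ 13 (mod 83) since 32·13 = 416 ≡ 1, so λ ≡ 64·13 ≡ 2.
  x = λ² - 13 - 13 = 4 - 26 ≡ 61; y = λ·(13 - 61) - 16 ≡ 54. → (61, 54)
3A: (61, 54) + (13, 16). λ = (16 - 54)/(13 - 61) ≡ 45/35 mod 83. 35⁻¹ ≡ 19 (mod 83) since 35·19 = 665 ≡ 1, so λ ≡ 25.
  x = λ² - 61 - 13 = 625 - 74 ≡ 53; y = λ·(61 - 53) - 54 ≡ 63. → (53, 63)
3A = (53, 63).
Next 2B:
Repeated addition: build up to 2B.
2B: tangent at (68, 38): λ = (3·68² + 55)/(2·38) ≡ 66/76. 76⁻¹ ≡ 71 (mod 83) since 76·71 = 5396 ≡ 1, so λ ≡ 66·71 ≡ 38.
  x = λ² - 68 - 68 = 1444 - 136 ≡ 63; y = λ·(68 - 63) - 38 ≡ 69. → (63, 69)
2B = (63, 69).
Finally 3A + 2B:
(53, 63) + (63, 69). λ = (69 - 63)/(63 - 53) ≡ 6/10 mod 83. 10⁻¹ ≡ 25 (mod 83), so λ ≡ 67.
  x = λ² - 53 - 63 = 4489 - 116 ≡ 57; y = λ·(53 - 57) - 63 ≡ 1. → (57, 1)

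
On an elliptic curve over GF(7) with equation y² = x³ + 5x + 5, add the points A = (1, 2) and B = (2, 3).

(5, 1)

(1, 2) + (2, 3). λ = (3 - 2)/(2 - 1) ≡ 1/1 mod 7. 1⁻¹ ≡ 1 (mod 7) since 1·1 = 1 ≡ 1, so λ ≡ 1.
  x = λ² - 1 - 2 = 1 - 3 ≡ 5; y = λ·(1 - 5) - 2 ≡ 1. → (5, 1)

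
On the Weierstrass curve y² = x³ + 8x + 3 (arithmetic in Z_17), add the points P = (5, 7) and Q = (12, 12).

(13, 14)

(5, 7) + (12, 12). λ = (12 - 7)/(12 - 5) ≡ 5/7 mod 17. 7⁻¹ ≡ 5 (mod 17), so λ ≡ 8.
  x = λ² - 5 - 12 = 64 - 17 ≡ 13; y = λ·(5 - 13) - 7 ≡ 14. → (13, 14)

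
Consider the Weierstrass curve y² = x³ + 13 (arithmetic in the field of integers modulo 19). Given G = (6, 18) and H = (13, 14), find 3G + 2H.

First 3G:
Repeated addition: build up to 3G.
2G: tangent at (6, 18): λ = (3·6² + 0)/(2·18) ≡ 13/17. 17⁻¹ ≡ 9 (mod 19), so λ ≡ 13·9 ≡ 3.
  x = λ² - 6 - 6 = 9 - 12 ≡ 16; y = λ·(6 - 16) - 18 ≡ 9. → (16, 9)
3G: (16, 9) + (6, 18). λ = (18 - 9)/(6 - 16) ≡ 9/9 mod 19. 9⁻¹ ≡ 17 (mod 19) since 9·17 = 153 ≡ 1, so λ ≡ 1.
  x = λ² - 16 - 6 = 1 - 22 ≡ 17; y = λ·(16 - 17) - 9 ≡ 9. → (17, 9)
3G = (17, 9).
Next 2H:
Repeated addition: build up to 2H.
2H: tangent at (13, 14): λ = (3·13² + 0)/(2·14) ≡ 13/9. 9⁻¹ ≡ 17 (mod 19) since 9·17 = 153 ≡ 1, so λ ≡ 13·17 ≡ 12.
  x = λ² - 13 - 13 = 144 - 26 ≡ 4; y = λ·(13 - 4) - 14 ≡ 18. → (4, 18)
2H = (4, 18).
Finally 3G + 2H:
(17, 9) + (4, 18). λ = (18 - 9)/(4 - 17) ≡ 9/6 mod 19. 6⁻¹ ≡ 16 (mod 19) since 6·16 = 96 ≡ 1, so λ ≡ 11.
  x = λ² - 17 - 4 = 121 - 21 ≡ 5; y = λ·(17 - 5) - 9 ≡ 9. → (5, 9)

(5, 9)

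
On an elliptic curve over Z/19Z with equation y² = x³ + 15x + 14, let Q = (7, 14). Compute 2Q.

tangent at (7, 14): λ = (3·7² + 15)/(2·14) ≡ 10/9. 9⁻¹ ≡ 17 (mod 19), so λ ≡ 10·17 ≡ 18.
  x = λ² - 7 - 7 = 324 - 14 ≡ 6; y = λ·(7 - 6) - 14 ≡ 4. → (6, 4)

(6, 4)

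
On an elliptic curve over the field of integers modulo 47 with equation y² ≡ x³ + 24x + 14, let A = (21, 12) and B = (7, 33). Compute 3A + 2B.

First 3A:
Repeated addition: build up to 3A.
2A: tangent at (21, 12): λ = (3·21² + 24)/(2·12) ≡ 31/24. 24⁻¹ ≡ 2 (mod 47), so λ ≡ 31·2 ≡ 15.
  x = λ² - 21 - 21 = 225 - 42 ≡ 42; y = λ·(21 - 42) - 12 ≡ 2. → (42, 2)
3A: (42, 2) + (21, 12). λ = (12 - 2)/(21 - 42) ≡ 10/26 mod 47. 26⁻¹ ≡ 38 (mod 47), so λ ≡ 4.
  x = λ² - 42 - 21 = 16 - 63 ≡ 0; y = λ·(42 - 0) - 2 ≡ 25. → (0, 25)
3A = (0, 25).
Next 2B:
Repeated addition: build up to 2B.
2B: tangent at (7, 33): λ = (3·7² + 24)/(2·33) ≡ 30/19. 19⁻¹ ≡ 5 (mod 47), so λ ≡ 30·5 ≡ 9.
  x = λ² - 7 - 7 = 81 - 14 ≡ 20; y = λ·(7 - 20) - 33 ≡ 38. → (20, 38)
2B = (20, 38).
Finally 3A + 2B:
(0, 25) + (20, 38). λ = (38 - 25)/(20 - 0) ≡ 13/20 mod 47. 20⁻¹ ≡ 40 (mod 47), so λ ≡ 3.
  x = λ² - 0 - 20 = 9 - 20 ≡ 36; y = λ·(0 - 36) - 25 ≡ 8. → (36, 8)

(36, 8)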